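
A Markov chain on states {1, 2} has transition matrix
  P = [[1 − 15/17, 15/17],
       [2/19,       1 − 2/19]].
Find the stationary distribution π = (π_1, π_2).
π_1 = 34/319, π_2 = 285/319

Solve πP = π with π_1 + π_2 = 1. From πP = π: π_1 · (1 − 15/17) + π_2 · 2/19 = π_1 ⇒ π_2 · 2/19 = π_1 · 15/17 ⇒ π_2/π_1 = (15/17)/(2/19) = 285/34. Together with π_1 + π_2 = 1:
  π_1 = (2/19)/(15/17 + 2/19) = (2/19)/(319/323) = 34/319,
  π_2 = (15/17)/(15/17 + 2/19) = (15/17)/(319/323) = 285/319.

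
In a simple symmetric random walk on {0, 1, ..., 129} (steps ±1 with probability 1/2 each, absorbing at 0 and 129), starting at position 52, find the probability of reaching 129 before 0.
P(hit 129 before 0) = 52/129

Let u_k = P(hit 129 before 0 | start at k). Then u_0 = 0, u_129 = 1, and u_k = u_{k-1}/2 + u_{k+1}/2 for 1 ≤ k ≤ 128. This harmonic recurrence is solved by u_k = k/129, giving u_52 = 52/129.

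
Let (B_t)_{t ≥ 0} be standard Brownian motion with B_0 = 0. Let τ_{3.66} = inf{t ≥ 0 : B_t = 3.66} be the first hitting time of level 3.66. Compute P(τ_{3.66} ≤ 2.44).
P(τ_{3.66} ≤ 2.44) = 2(1 − Φ(3.66/√2.44)) = 2(1 − Φ(2.3431)) ≈ 0.0191

By the reflection principle for standard BM, P(τ_b ≤ t) = 2 · P(B_t ≥ b). Since B_t ~ N(0, t), P(B_t ≥ 3.66) = 1 − Φ(3.66/√t) = 1 − Φ(3.66/√2.44) = 1 − Φ(2.3431) ≈ 0.00956. Doubling: P(τ_{3.66} ≤ 2.44) ≈ 2 · 0.00956 = 0.01912 ≈ 0.0191.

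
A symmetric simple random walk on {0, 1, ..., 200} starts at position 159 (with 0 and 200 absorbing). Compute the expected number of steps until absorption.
E[τ | X_0 = 159] = 6519

Let v_k = E[τ | X_0 = k]. Boundary: v_0 = v_200 = 0. Recurrence: v_k = 1 + (v_{k-1} + v_{k+1})/2 for 1 ≤ k ≤ 199. The particular solution to v_k − (v_{k-1} + v_{k+1})/2 = 1 is v_k = −k^2. Adding homogeneous solution A + B k and matching boundaries gives v_k = k (200 − k). Substituting k = 159: v_159 = 159 · 41 = 6519.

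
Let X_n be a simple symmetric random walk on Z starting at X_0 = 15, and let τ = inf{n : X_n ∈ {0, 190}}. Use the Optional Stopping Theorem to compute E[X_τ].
E[X_τ] = 15

X_n is a martingale and τ is a bounded-mean stopping time (indeed τ is finite a.s. with bounded expectation since the walk is in a bounded region). By the OST, E[X_τ] = E[X_0] = 15. Equivalently: E[X_τ] = 190 · P(hit 190 first) + 0 · P(hit 0 first) = 190 · (15/190) = 15.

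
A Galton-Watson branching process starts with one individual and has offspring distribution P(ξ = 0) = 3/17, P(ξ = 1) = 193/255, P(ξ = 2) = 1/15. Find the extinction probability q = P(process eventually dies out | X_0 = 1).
q = 1

Mean offspring μ = 0·3/17 + 1·193/255 + 2·1/15 = 227/255 ≤ 1. For μ ≤ 1 with offspring not concentrated at 1, the Galton-Watson process goes extinct almost surely, so q = 1.
(Algebraic check: The pgf is f(s) = 3/17 + 193/255·s + 1/15·s². The extinction probability q is the smallest fixed point of f in [0, 1]. Setting s = f(s):
  1/15·s² + (193/255 − 1)·s + 3/17 = 0
  1/15·s² − (3/17 + 1/15)·s + 3/17 = 0
which factors as (s − 1)·(1/15·s − 3/17) = 0, giving roots s = 1 and s = (3/17)/(1/15) = 45/17. Since 45/17 ≥ 1, the smallest root in [0, 1] is s = 1.)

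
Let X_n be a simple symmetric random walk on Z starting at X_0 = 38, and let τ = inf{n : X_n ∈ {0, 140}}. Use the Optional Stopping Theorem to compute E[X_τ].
E[X_τ] = 38

X_n is a martingale and τ is a bounded-mean stopping time (indeed τ is finite a.s. with bounded expectation since the walk is in a bounded region). By the OST, E[X_τ] = E[X_0] = 38. Equivalently: E[X_τ] = 140 · P(hit 140 first) + 0 · P(hit 0 first) = 140 · (38/140) = 38.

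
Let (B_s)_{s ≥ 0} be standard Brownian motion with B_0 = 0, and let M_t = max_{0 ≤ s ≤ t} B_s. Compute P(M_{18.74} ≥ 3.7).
P(M_{18.74} ≥ 3.7) = 2·P(B_{18.74} ≥ 3.7) = 2(1 − Φ(3.7/√18.74)) ≈ 0.3927

By the reflection principle for Brownian motion, P(M_t ≥ a) = 2 · P(B_t ≥ a) for a ≥ 0. Since B_t ~ N(0, t), P(B_t ≥ 3.7) = 1 − Φ(3.7/√t) = 1 − Φ(3.7/√18.74) = 1 − Φ(0.8547). So
  P(M_{18.74} ≥ 3.7) = 2(1 − Φ(0.8547)) ≈ 0.3927.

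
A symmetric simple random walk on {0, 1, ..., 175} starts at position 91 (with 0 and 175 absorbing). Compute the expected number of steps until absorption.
E[τ | X_0 = 91] = 7644

Let v_k = E[τ | X_0 = k]. Boundary: v_0 = v_175 = 0. Recurrence: v_k = 1 + (v_{k-1} + v_{k+1})/2 for 1 ≤ k ≤ 174. The particular solution to v_k − (v_{k-1} + v_{k+1})/2 = 1 is v_k = −k^2. Adding homogeneous solution A + B k and matching boundaries gives v_k = k (175 − k). Substituting k = 91: v_91 = 91 · 84 = 7644.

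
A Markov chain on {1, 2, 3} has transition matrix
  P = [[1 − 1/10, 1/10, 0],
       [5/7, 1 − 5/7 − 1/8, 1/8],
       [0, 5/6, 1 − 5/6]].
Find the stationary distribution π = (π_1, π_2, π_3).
π = (1000/1161, 140/1161, 7/387)

This is a birth-death chain on three states, which satisfies detailed balance: π_1 · P_{12} = π_2 · P_{21} and π_2 · P_{23} = π_3 · P_{32}.
From π_1 · 1/10 = π_2 · 5/7: π_2/π_1 = (1/10)/(5/7) = 7/50.
From π_2 · 1/8 = π_3 · 5/6: π_3/π_2 = (1/8)/(5/6) = 3/20.
Take π_1 proportional to 1; then unnormalized π = (1, 7/50, 21/1000). Normalize by dividing by the sum 1161/1000:
  π = (1000/1161, 140/1161, 7/387).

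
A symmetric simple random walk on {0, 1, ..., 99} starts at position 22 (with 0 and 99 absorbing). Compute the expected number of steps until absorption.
E[τ | X_0 = 22] = 1694

Let v_k = E[τ | X_0 = k]. Boundary: v_0 = v_99 = 0. Recurrence: v_k = 1 + (v_{k-1} + v_{k+1})/2 for 1 ≤ k ≤ 98. The particular solution to v_k − (v_{k-1} + v_{k+1})/2 = 1 is v_k = −k^2. Adding homogeneous solution A + B k and matching boundaries gives v_k = k (99 − k). Substituting k = 22: v_22 = 22 · 77 = 1694.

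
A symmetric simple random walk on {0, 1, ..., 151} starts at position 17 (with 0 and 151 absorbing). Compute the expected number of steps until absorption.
E[τ | X_0 = 17] = 2278

Let v_k = E[τ | X_0 = k]. Boundary: v_0 = v_151 = 0. Recurrence: v_k = 1 + (v_{k-1} + v_{k+1})/2 for 1 ≤ k ≤ 150. The particular solution to v_k − (v_{k-1} + v_{k+1})/2 = 1 is v_k = −k^2. Adding homogeneous solution A + B k and matching boundaries gives v_k = k (151 − k). Substituting k = 17: v_17 = 17 · 134 = 2278.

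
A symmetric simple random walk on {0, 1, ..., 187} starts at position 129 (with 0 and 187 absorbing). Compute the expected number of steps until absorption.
E[τ | X_0 = 129] = 7482

Let v_k = E[τ | X_0 = k]. Boundary: v_0 = v_187 = 0. Recurrence: v_k = 1 + (v_{k-1} + v_{k+1})/2 for 1 ≤ k ≤ 186. The particular solution to v_k − (v_{k-1} + v_{k+1})/2 = 1 is v_k = −k^2. Adding homogeneous solution A + B k and matching boundaries gives v_k = k (187 − k). Substituting k = 129: v_129 = 129 · 58 = 7482.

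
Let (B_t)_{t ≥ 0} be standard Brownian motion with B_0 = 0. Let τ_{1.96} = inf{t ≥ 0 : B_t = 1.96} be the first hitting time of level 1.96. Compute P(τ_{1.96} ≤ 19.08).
P(τ_{1.96} ≤ 19.08) = 2(1 − Φ(1.96/√19.08)) = 2(1 − Φ(0.4487)) ≈ 0.6536

By the reflection principle for standard BM, P(τ_b ≤ t) = 2 · P(B_t ≥ b). Since B_t ~ N(0, t), P(B_t ≥ 1.96) = 1 − Φ(1.96/√t) = 1 − Φ(1.96/√19.08) = 1 − Φ(0.4487) ≈ 0.32682. Doubling: P(τ_{1.96} ≤ 19.08) ≈ 2 · 0.32682 = 0.65364 ≈ 0.6536.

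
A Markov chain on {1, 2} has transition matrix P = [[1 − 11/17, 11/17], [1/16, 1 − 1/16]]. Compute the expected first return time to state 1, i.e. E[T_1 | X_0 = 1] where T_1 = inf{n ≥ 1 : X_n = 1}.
E[T_1 | X_0 = 1] = 1/π_1 = 193/17

For an irreducible recurrent Markov chain with stationary distribution π, E[T_i | X_0 = i] = 1/π_i (Kac's formula). Here π_1 = (1/16)/(11/17 + 1/16) = (1/16)/(193/272) = 17/193, so E[T_1 | X_0 = 1] = 1/π_1 = (11/17 + 1/16)/(1/16) = (193/272)/(1/16) = 193/17.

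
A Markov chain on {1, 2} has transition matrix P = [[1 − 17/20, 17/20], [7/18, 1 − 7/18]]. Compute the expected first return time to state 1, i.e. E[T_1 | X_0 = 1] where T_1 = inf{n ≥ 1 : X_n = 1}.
E[T_1 | X_0 = 1] = 1/π_1 = 223/70

For an irreducible recurrent Markov chain with stationary distribution π, E[T_i | X_0 = i] = 1/π_i (Kac's formula). Here π_1 = (7/18)/(17/20 + 7/18) = (7/18)/(223/180) = 70/223, so E[T_1 | X_0 = 1] = 1/π_1 = (17/20 + 7/18)/(7/18) = (223/180)/(7/18) = 223/70.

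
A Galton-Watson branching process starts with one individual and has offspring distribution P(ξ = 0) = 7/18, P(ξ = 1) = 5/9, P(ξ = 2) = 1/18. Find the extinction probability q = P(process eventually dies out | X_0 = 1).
q = 1

Mean offspring μ = 0·7/18 + 1·5/9 + 2·1/18 = 2/3 ≤ 1. For μ ≤ 1 with offspring not concentrated at 1, the Galton-Watson process goes extinct almost surely, so q = 1.
(Algebraic check: The pgf is f(s) = 7/18 + 5/9·s + 1/18·s². The extinction probability q is the smallest fixed point of f in [0, 1]. Setting s = f(s):
  1/18·s² + (5/9 − 1)·s + 7/18 = 0
  1/18·s² − (7/18 + 1/18)·s + 7/18 = 0
which factors as (s − 1)·(1/18·s − 7/18) = 0, giving roots s = 1 and s = (7/18)/(1/18) = 7. Since 7 ≥ 1, the smallest root in [0, 1] is s = 1.)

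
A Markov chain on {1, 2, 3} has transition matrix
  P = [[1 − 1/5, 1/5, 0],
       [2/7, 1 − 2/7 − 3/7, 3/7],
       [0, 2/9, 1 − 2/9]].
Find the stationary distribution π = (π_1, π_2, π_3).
π = (20/61, 14/61, 27/61)

This is a birth-death chain on three states, which satisfies detailed balance: π_1 · P_{12} = π_2 · P_{21} and π_2 · P_{23} = π_3 · P_{32}.
From π_1 · 1/5 = π_2 · 2/7: π_2/π_1 = (1/5)/(2/7) = 7/10.
From π_2 · 3/7 = π_3 · 2/9: π_3/π_2 = (3/7)/(2/9) = 27/14.
Take π_1 proportional to 1; then unnormalized π = (1, 7/10, 27/20). Normalize by dividing by the sum 61/20:
  π = (20/61, 14/61, 27/61).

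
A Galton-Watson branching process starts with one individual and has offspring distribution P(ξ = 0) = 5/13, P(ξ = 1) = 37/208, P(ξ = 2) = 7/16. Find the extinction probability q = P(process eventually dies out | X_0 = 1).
q = 80/91

The pgf is f(s) = 5/13 + 37/208·s + 7/16·s². The extinction probability q is the smallest fixed point of f in [0, 1]. Setting s = f(s):
  7/16·s² + (37/208 − 1)·s + 5/13 = 0
  7/16·s² − (5/13 + 7/16)·s + 5/13 = 0
which factors as (s − 1)·(7/16·s − 5/13) = 0, giving roots s = 1 and s = (5/13)/(7/16) = 80/91.
Mean offspring μ = 37/208 + 2·7/16 = 219/208 > 1 (supercritical), so q < 1. The extinction probability is the smaller root: q = (5/13)/(7/16) = 80/91.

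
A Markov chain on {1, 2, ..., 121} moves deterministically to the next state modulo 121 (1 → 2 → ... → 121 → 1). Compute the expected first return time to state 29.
E[T_29 | X_0 = 29] = 121

The chain cycles deterministically, so starting at state 29 it returns in exactly 121 steps. Equivalently, the stationary distribution is uniform π_j = 1/121 for every state j, so by Kac's formula E[T_29] = 1/π_29 = 121.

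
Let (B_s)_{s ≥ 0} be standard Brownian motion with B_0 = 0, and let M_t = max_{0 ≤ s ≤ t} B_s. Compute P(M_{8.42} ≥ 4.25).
P(M_{8.42} ≥ 4.25) = 2·P(B_{8.42} ≥ 4.25) = 2(1 − Φ(4.25/√8.42)) ≈ 0.1430

By the reflection principle for Brownian motion, P(M_t ≥ a) = 2 · P(B_t ≥ a) for a ≥ 0. Since B_t ~ N(0, t), P(B_t ≥ 4.25) = 1 − Φ(4.25/√t) = 1 − Φ(4.25/√8.42) = 1 − Φ(1.4646). So
  P(M_{8.42} ≥ 4.25) = 2(1 − Φ(1.4646)) ≈ 0.1430.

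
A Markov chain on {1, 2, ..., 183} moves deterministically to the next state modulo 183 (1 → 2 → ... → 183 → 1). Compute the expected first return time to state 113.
E[T_113 | X_0 = 113] = 183

The chain cycles deterministically, so starting at state 113 it returns in exactly 183 steps. Equivalently, the stationary distribution is uniform π_j = 1/183 for every state j, so by Kac's formula E[T_113] = 1/π_113 = 183.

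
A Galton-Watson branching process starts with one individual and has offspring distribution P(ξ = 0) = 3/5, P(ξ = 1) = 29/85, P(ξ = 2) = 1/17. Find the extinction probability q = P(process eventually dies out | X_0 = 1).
q = 1

Mean offspring μ = 0·3/5 + 1·29/85 + 2·1/17 = 39/85 ≤ 1. For μ ≤ 1 with offspring not concentrated at 1, the Galton-Watson process goes extinct almost surely, so q = 1.
(Algebraic check: The pgf is f(s) = 3/5 + 29/85·s + 1/17·s². The extinction probability q is the smallest fixed point of f in [0, 1]. Setting s = f(s):
  1/17·s² + (29/85 − 1)·s + 3/5 = 0
  1/17·s² − (3/5 + 1/17)·s + 3/5 = 0
which factors as (s − 1)·(1/17·s − 3/5) = 0, giving roots s = 1 and s = (3/5)/(1/17) = 51/5. Since 51/5 ≥ 1, the smallest root in [0, 1] is s = 1.)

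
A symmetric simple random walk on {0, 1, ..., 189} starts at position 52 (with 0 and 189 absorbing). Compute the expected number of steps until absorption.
E[τ | X_0 = 52] = 7124

Let v_k = E[τ | X_0 = k]. Boundary: v_0 = v_189 = 0. Recurrence: v_k = 1 + (v_{k-1} + v_{k+1})/2 for 1 ≤ k ≤ 188. The particular solution to v_k − (v_{k-1} + v_{k+1})/2 = 1 is v_k = −k^2. Adding homogeneous solution A + B k and matching boundaries gives v_k = k (189 − k). Substituting k = 52: v_52 = 52 · 137 = 7124.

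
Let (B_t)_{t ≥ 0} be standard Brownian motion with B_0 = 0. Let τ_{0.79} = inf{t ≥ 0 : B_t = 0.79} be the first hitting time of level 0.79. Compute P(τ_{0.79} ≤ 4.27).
P(τ_{0.79} ≤ 4.27) = 2(1 − Φ(0.79/√4.27)) = 2(1 − Φ(0.3823)) ≈ 0.7022

By the reflection principle for standard BM, P(τ_b ≤ t) = 2 · P(B_t ≥ b). Since B_t ~ N(0, t), P(B_t ≥ 0.79) = 1 − Φ(0.79/√t) = 1 − Φ(0.79/√4.27) = 1 − Φ(0.3823) ≈ 0.35112. Doubling: P(τ_{0.79} ≤ 4.27) ≈ 2 · 0.35112 = 0.70224 ≈ 0.7022.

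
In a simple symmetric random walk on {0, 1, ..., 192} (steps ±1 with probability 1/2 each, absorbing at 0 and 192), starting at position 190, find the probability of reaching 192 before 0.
P(hit 192 before 0) = 190/192 = 95/96

Let u_k = P(hit 192 before 0 | start at k). Then u_0 = 0, u_192 = 1, and u_k = u_{k-1}/2 + u_{k+1}/2 for 1 ≤ k ≤ 191. This harmonic recurrence is solved by u_k = k/192, giving u_190 = 190/192 = 95/96.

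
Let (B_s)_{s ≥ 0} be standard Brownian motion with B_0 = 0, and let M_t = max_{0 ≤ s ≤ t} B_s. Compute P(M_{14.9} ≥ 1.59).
P(M_{14.9} ≥ 1.59) = 2·P(B_{14.9} ≥ 1.59) = 2(1 − Φ(1.59/√14.9)) ≈ 0.6804

By the reflection principle for Brownian motion, P(M_t ≥ a) = 2 · P(B_t ≥ a) for a ≥ 0. Since B_t ~ N(0, t), P(B_t ≥ 1.59) = 1 − Φ(1.59/√t) = 1 − Φ(1.59/√14.9) = 1 − Φ(0.4119). So
  P(M_{14.9} ≥ 1.59) = 2(1 − Φ(0.4119)) ≈ 0.6804.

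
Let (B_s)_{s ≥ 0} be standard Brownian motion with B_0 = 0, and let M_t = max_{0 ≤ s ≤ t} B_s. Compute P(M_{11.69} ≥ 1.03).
P(M_{11.69} ≥ 1.03) = 2·P(B_{11.69} ≥ 1.03) = 2(1 − Φ(1.03/√11.69)) ≈ 0.7632

By the reflection principle for Brownian motion, P(M_t ≥ a) = 2 · P(B_t ≥ a) for a ≥ 0. Since B_t ~ N(0, t), P(B_t ≥ 1.03) = 1 − Φ(1.03/√t) = 1 − Φ(1.03/√11.69) = 1 − Φ(0.3013). So
  P(M_{11.69} ≥ 1.03) = 2(1 − Φ(0.3013)) ≈ 0.7632.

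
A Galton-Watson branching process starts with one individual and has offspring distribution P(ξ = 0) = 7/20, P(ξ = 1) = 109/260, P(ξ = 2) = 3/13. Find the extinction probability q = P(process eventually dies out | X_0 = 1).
q = 1

Mean offspring μ = 0·7/20 + 1·109/260 + 2·3/13 = 229/260 ≤ 1. For μ ≤ 1 with offspring not concentrated at 1, the Galton-Watson process goes extinct almost surely, so q = 1.
(Algebraic check: The pgf is f(s) = 7/20 + 109/260·s + 3/13·s². The extinction probability q is the smallest fixed point of f in [0, 1]. Setting s = f(s):
  3/13·s² + (109/260 − 1)·s + 7/20 = 0
  3/13·s² − (7/20 + 3/13)·s + 7/20 = 0
which factors as (s − 1)·(3/13·s − 7/20) = 0, giving roots s = 1 and s = (7/20)/(3/13) = 91/60. Since 91/60 ≥ 1, the smallest root in [0, 1] is s = 1.)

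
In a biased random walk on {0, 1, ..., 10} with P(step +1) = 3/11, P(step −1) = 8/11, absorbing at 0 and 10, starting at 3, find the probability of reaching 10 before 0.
P(hit 10 before 0) = (1 − (8/3)^3) / (1 − (8/3)^10) = 212139/214736555

Let u_k denote P(reach 10 before 0 | start at k). Boundary: u_0 = 0, u_10 = 1. Recurrence: u_k = 3/11·u_{k+1} + 8/11·u_{k-1} for 1 ≤ k ≤ 9. Try u_k = A + B·r^k with r = q/p = (8/11)/(3/11) = 8/3. Substitution satisfies the recurrence; boundary conditions give:
  u_k = (1 − r^k) / (1 − r^N) = (1 − (8/3)^3) / (1 − (8/3)^10) = 212139/214736555.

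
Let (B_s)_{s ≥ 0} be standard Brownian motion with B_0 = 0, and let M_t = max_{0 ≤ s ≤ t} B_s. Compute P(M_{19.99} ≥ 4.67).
P(M_{19.99} ≥ 4.67) = 2·P(B_{19.99} ≥ 4.67) = 2(1 − Φ(4.67/√19.99)) ≈ 0.2963

By the reflection principle for Brownian motion, P(M_t ≥ a) = 2 · P(B_t ≥ a) for a ≥ 0. Since B_t ~ N(0, t), P(B_t ≥ 4.67) = 1 − Φ(4.67/√t) = 1 − Φ(4.67/√19.99) = 1 − Φ(1.0445). So
  P(M_{19.99} ≥ 4.67) = 2(1 − Φ(1.0445)) ≈ 0.2963.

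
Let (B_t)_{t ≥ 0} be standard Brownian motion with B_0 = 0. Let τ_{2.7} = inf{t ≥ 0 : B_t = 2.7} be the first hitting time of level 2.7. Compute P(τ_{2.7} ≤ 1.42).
P(τ_{2.7} ≤ 1.42) = 2(1 − Φ(2.7/√1.42)) = 2(1 − Φ(2.2658)) ≈ 0.0235

By the reflection principle for standard BM, P(τ_b ≤ t) = 2 · P(B_t ≥ b). Since B_t ~ N(0, t), P(B_t ≥ 2.7) = 1 − Φ(2.7/√t) = 1 − Φ(2.7/√1.42) = 1 − Φ(2.2658) ≈ 0.01173. Doubling: P(τ_{2.7} ≤ 1.42) ≈ 2 · 0.01173 = 0.02346 ≈ 0.0235.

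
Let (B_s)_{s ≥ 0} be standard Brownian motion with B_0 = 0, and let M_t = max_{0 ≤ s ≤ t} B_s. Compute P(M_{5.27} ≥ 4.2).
P(M_{5.27} ≥ 4.2) = 2·P(B_{5.27} ≥ 4.2) = 2(1 − Φ(4.2/√5.27)) ≈ 0.0673

By the reflection principle for Brownian motion, P(M_t ≥ a) = 2 · P(B_t ≥ a) for a ≥ 0. Since B_t ~ N(0, t), P(B_t ≥ 4.2) = 1 − Φ(4.2/√t) = 1 − Φ(4.2/√5.27) = 1 − Φ(1.8295). So
  P(M_{5.27} ≥ 4.2) = 2(1 − Φ(1.8295)) ≈ 0.0673.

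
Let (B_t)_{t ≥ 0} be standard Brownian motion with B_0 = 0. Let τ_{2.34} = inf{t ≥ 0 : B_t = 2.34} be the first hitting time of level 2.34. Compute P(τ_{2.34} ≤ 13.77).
P(τ_{2.34} ≤ 13.77) = 2(1 − Φ(2.34/√13.77)) = 2(1 − Φ(0.6306)) ≈ 0.5283

By the reflection principle for standard BM, P(τ_b ≤ t) = 2 · P(B_t ≥ b). Since B_t ~ N(0, t), P(B_t ≥ 2.34) = 1 − Φ(2.34/√t) = 1 − Φ(2.34/√13.77) = 1 − Φ(0.6306) ≈ 0.26415. Doubling: P(τ_{2.34} ≤ 13.77) ≈ 2 · 0.26415 = 0.52830 ≈ 0.5283.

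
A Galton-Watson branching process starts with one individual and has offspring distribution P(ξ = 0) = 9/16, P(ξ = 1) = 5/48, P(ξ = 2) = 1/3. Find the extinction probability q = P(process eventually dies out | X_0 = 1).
q = 1

Mean offspring μ = 0·9/16 + 1·5/48 + 2·1/3 = 37/48 ≤ 1. For μ ≤ 1 with offspring not concentrated at 1, the Galton-Watson process goes extinct almost surely, so q = 1.
(Algebraic check: The pgf is f(s) = 9/16 + 5/48·s + 1/3·s². The extinction probability q is the smallest fixed point of f in [0, 1]. Setting s = f(s):
  1/3·s² + (5/48 − 1)·s + 9/16 = 0
  1/3·s² − (9/16 + 1/3)·s + 9/16 = 0
which factors as (s − 1)·(1/3·s − 9/16) = 0, giving roots s = 1 and s = (9/16)/(1/3) = 27/16. Since 27/16 ≥ 1, the smallest root in [0, 1] is s = 1.)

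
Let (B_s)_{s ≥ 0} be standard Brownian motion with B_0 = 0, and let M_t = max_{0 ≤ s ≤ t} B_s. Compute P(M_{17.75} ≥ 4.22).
P(M_{17.75} ≥ 4.22) = 2·P(B_{17.75} ≥ 4.22) = 2(1 − Φ(4.22/√17.75)) ≈ 0.3165

By the reflection principle for Brownian motion, P(M_t ≥ a) = 2 · P(B_t ≥ a) for a ≥ 0. Since B_t ~ N(0, t), P(B_t ≥ 4.22) = 1 − Φ(4.22/√t) = 1 − Φ(4.22/√17.75) = 1 − Φ(1.0016). So
  P(M_{17.75} ≥ 4.22) = 2(1 − Φ(1.0016)) ≈ 0.3165.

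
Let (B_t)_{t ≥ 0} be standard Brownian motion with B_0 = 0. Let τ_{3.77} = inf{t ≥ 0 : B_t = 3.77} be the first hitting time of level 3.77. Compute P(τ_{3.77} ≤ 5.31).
P(τ_{3.77} ≤ 5.31) = 2(1 − Φ(3.77/√5.31)) = 2(1 − Φ(1.6360)) ≈ 0.1018

By the reflection principle for standard BM, P(τ_b ≤ t) = 2 · P(B_t ≥ b). Since B_t ~ N(0, t), P(B_t ≥ 3.77) = 1 − Φ(3.77/√t) = 1 − Φ(3.77/√5.31) = 1 − Φ(1.6360) ≈ 0.05092. Doubling: P(τ_{3.77} ≤ 5.31) ≈ 2 · 0.05092 = 0.10184 ≈ 0.1018.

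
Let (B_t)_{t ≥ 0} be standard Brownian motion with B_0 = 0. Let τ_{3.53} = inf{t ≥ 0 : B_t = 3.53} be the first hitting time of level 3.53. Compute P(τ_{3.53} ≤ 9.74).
P(τ_{3.53} ≤ 9.74) = 2(1 − Φ(3.53/√9.74)) = 2(1 − Φ(1.1311)) ≈ 0.2580

By the reflection principle for standard BM, P(τ_b ≤ t) = 2 · P(B_t ≥ b). Since B_t ~ N(0, t), P(B_t ≥ 3.53) = 1 − Φ(3.53/√t) = 1 − Φ(3.53/√9.74) = 1 − Φ(1.1311) ≈ 0.12901. Doubling: P(τ_{3.53} ≤ 9.74) ≈ 2 · 0.12901 = 0.25802 ≈ 0.2580.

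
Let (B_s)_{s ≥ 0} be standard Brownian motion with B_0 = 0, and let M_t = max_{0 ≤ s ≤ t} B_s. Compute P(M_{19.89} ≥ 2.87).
P(M_{19.89} ≥ 2.87) = 2·P(B_{19.89} ≥ 2.87) = 2(1 − Φ(2.87/√19.89)) ≈ 0.5199

By the reflection principle for Brownian motion, P(M_t ≥ a) = 2 · P(B_t ≥ a) for a ≥ 0. Since B_t ~ N(0, t), P(B_t ≥ 2.87) = 1 − Φ(2.87/√t) = 1 − Φ(2.87/√19.89) = 1 − Φ(0.6435). So
  P(M_{19.89} ≥ 2.87) = 2(1 − Φ(0.6435)) ≈ 0.5199.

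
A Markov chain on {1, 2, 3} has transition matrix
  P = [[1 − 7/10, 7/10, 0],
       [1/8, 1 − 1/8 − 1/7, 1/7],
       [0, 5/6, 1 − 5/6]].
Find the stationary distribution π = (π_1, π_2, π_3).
π = (25/189, 20/27, 8/63)

This is a birth-death chain on three states, which satisfies detailed balance: π_1 · P_{12} = π_2 · P_{21} and π_2 · P_{23} = π_3 · P_{32}.
From π_1 · 7/10 = π_2 · 1/8: π_2/π_1 = (7/10)/(1/8) = 28/5.
From π_2 · 1/7 = π_3 · 5/6: π_3/π_2 = (1/7)/(5/6) = 6/35.
Take π_1 proportional to 1; then unnormalized π = (1, 28/5, 24/25). Normalize by dividing by the sum 189/25:
  π = (25/189, 20/27, 8/63).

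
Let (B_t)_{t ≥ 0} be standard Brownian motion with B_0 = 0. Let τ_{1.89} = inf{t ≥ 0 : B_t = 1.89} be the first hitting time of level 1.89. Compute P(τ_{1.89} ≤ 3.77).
P(τ_{1.89} ≤ 3.77) = 2(1 − Φ(1.89/√3.77)) = 2(1 − Φ(0.9734)) ≈ 0.3304

By the reflection principle for standard BM, P(τ_b ≤ t) = 2 · P(B_t ≥ b). Since B_t ~ N(0, t), P(B_t ≥ 1.89) = 1 − Φ(1.89/√t) = 1 − Φ(1.89/√3.77) = 1 − Φ(0.9734) ≈ 0.16518. Doubling: P(τ_{1.89} ≤ 3.77) ≈ 2 · 0.16518 = 0.33036 ≈ 0.3304.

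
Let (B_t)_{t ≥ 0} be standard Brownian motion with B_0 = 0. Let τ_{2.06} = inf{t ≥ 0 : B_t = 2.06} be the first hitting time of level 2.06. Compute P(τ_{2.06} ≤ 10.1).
P(τ_{2.06} ≤ 10.1) = 2(1 − Φ(2.06/√10.1)) = 2(1 − Φ(0.6482)) ≈ 0.5169

By the reflection principle for standard BM, P(τ_b ≤ t) = 2 · P(B_t ≥ b). Since B_t ~ N(0, t), P(B_t ≥ 2.06) = 1 − Φ(2.06/√t) = 1 − Φ(2.06/√10.1) = 1 − Φ(0.6482) ≈ 0.25843. Doubling: P(τ_{2.06} ≤ 10.1) ≈ 2 · 0.25843 = 0.51686 ≈ 0.5169.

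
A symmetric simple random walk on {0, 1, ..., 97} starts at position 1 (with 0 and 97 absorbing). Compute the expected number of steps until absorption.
E[τ | X_0 = 1] = 96

Let v_k = E[τ | X_0 = k]. Boundary: v_0 = v_97 = 0. Recurrence: v_k = 1 + (v_{k-1} + v_{k+1})/2 for 1 ≤ k ≤ 96. The particular solution to v_k − (v_{k-1} + v_{k+1})/2 = 1 is v_k = −k^2. Adding homogeneous solution A + B k and matching boundaries gives v_k = k (97 − k). Substituting k = 1: v_1 = 1 · 96 = 96.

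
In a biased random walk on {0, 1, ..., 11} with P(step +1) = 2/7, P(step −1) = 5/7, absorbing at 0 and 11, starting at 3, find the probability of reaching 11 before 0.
P(hit 11 before 0) = (1 − (5/2)^3) / (1 − (5/2)^11) = 9984/16275359

Let u_k denote P(reach 11 before 0 | start at k). Boundary: u_0 = 0, u_11 = 1. Recurrence: u_k = 2/7·u_{k+1} + 5/7·u_{k-1} for 1 ≤ k ≤ 10. Try u_k = A + B·r^k with r = q/p = (5/7)/(2/7) = 5/2. Substitution satisfies the recurrence; boundary conditions give:
  u_k = (1 − r^k) / (1 − r^N) = (1 − (5/2)^3) / (1 − (5/2)^11) = 9984/16275359.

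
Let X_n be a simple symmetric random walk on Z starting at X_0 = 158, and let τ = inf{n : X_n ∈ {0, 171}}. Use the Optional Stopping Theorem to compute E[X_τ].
E[X_τ] = 158

X_n is a martingale and τ is a bounded-mean stopping time (indeed τ is finite a.s. with bounded expectation since the walk is in a bounded region). By the OST, E[X_τ] = E[X_0] = 158. Equivalently: E[X_τ] = 171 · P(hit 171 first) + 0 · P(hit 0 first) = 171 · (158/171) = 158.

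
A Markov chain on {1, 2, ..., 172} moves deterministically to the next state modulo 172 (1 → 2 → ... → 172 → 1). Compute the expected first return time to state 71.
E[T_71 | X_0 = 71] = 172

The chain cycles deterministically, so starting at state 71 it returns in exactly 172 steps. Equivalently, the stationary distribution is uniform π_j = 1/172 for every state j, so by Kac's formula E[T_71] = 1/π_71 = 172.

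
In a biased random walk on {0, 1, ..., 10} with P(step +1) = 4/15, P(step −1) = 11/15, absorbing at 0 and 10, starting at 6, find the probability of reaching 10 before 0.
P(hit 10 before 0) = (1 − (11/4)^6) / (1 − (11/4)^10) = 4309248/247013105

Let u_k denote P(reach 10 before 0 | start at k). Boundary: u_0 = 0, u_10 = 1. Recurrence: u_k = 4/15·u_{k+1} + 11/15·u_{k-1} for 1 ≤ k ≤ 9. Try u_k = A + B·r^k with r = q/p = (11/15)/(4/15) = 11/4. Substitution satisfies the recurrence; boundary conditions give:
  u_k = (1 − r^k) / (1 − r^N) = (1 − (11/4)^6) / (1 − (11/4)^10) = 4309248/247013105.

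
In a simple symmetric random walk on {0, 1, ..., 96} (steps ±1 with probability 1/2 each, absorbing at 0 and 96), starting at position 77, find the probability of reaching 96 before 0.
P(hit 96 before 0) = 77/96

Let u_k = P(hit 96 before 0 | start at k). Then u_0 = 0, u_96 = 1, and u_k = u_{k-1}/2 + u_{k+1}/2 for 1 ≤ k ≤ 95. This harmonic recurrence is solved by u_k = k/96, giving u_77 = 77/96.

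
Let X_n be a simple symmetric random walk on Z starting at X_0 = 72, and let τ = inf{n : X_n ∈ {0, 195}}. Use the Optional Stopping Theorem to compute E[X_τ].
E[X_τ] = 72

X_n is a martingale and τ is a bounded-mean stopping time (indeed τ is finite a.s. with bounded expectation since the walk is in a bounded region). By the OST, E[X_τ] = E[X_0] = 72. Equivalently: E[X_τ] = 195 · P(hit 195 first) + 0 · P(hit 0 first) = 195 · (72/195) = 72.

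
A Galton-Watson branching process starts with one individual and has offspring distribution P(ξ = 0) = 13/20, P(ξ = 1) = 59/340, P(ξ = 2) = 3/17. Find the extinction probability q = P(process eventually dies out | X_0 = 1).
q = 1

Mean offspring μ = 0·13/20 + 1·59/340 + 2·3/17 = 179/340 ≤ 1. For μ ≤ 1 with offspring not concentrated at 1, the Galton-Watson process goes extinct almost surely, so q = 1.
(Algebraic check: The pgf is f(s) = 13/20 + 59/340·s + 3/17·s². The extinction probability q is the smallest fixed point of f in [0, 1]. Setting s = f(s):
  3/17·s² + (59/340 − 1)·s + 13/20 = 0
  3/17·s² − (13/20 + 3/17)·s + 13/20 = 0
which factors as (s − 1)·(3/17·s − 13/20) = 0, giving roots s = 1 and s = (13/20)/(3/17) = 221/60. Since 221/60 ≥ 1, the smallest root in [0, 1] is s = 1.)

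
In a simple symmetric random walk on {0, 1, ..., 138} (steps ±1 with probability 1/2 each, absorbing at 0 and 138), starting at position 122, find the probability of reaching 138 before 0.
P(hit 138 before 0) = 122/138 = 61/69

Let u_k = P(hit 138 before 0 | start at k). Then u_0 = 0, u_138 = 1, and u_k = u_{k-1}/2 + u_{k+1}/2 for 1 ≤ k ≤ 137. This harmonic recurrence is solved by u_k = k/138, giving u_122 = 122/138 = 61/69.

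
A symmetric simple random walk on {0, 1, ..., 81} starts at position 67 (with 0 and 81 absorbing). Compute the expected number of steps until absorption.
E[τ | X_0 = 67] = 938

Let v_k = E[τ | X_0 = k]. Boundary: v_0 = v_81 = 0. Recurrence: v_k = 1 + (v_{k-1} + v_{k+1})/2 for 1 ≤ k ≤ 80. The particular solution to v_k − (v_{k-1} + v_{k+1})/2 = 1 is v_k = −k^2. Adding homogeneous solution A + B k and matching boundaries gives v_k = k (81 − k). Substituting k = 67: v_67 = 67 · 14 = 938.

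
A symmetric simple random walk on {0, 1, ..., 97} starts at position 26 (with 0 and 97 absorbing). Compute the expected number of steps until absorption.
E[τ | X_0 = 26] = 1846

Let v_k = E[τ | X_0 = k]. Boundary: v_0 = v_97 = 0. Recurrence: v_k = 1 + (v_{k-1} + v_{k+1})/2 for 1 ≤ k ≤ 96. The particular solution to v_k − (v_{k-1} + v_{k+1})/2 = 1 is v_k = −k^2. Adding homogeneous solution A + B k and matching boundaries gives v_k = k (97 − k). Substituting k = 26: v_26 = 26 · 71 = 1846.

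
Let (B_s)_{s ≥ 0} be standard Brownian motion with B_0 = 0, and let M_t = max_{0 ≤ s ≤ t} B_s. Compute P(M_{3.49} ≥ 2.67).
P(M_{3.49} ≥ 2.67) = 2·P(B_{3.49} ≥ 2.67) = 2(1 − Φ(2.67/√3.49)) ≈ 0.1529

By the reflection principle for Brownian motion, P(M_t ≥ a) = 2 · P(B_t ≥ a) for a ≥ 0. Since B_t ~ N(0, t), P(B_t ≥ 2.67) = 1 − Φ(2.67/√t) = 1 − Φ(2.67/√3.49) = 1 − Φ(1.4292). So
  P(M_{3.49} ≥ 2.67) = 2(1 − Φ(1.4292)) ≈ 0.1529.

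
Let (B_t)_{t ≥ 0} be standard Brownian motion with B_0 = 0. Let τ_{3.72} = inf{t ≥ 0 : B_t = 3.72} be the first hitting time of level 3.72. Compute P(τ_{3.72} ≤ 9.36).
P(τ_{3.72} ≤ 9.36) = 2(1 − Φ(3.72/√9.36)) = 2(1 − Φ(1.2159)) ≈ 0.2240

By the reflection principle for standard BM, P(τ_b ≤ t) = 2 · P(B_t ≥ b). Since B_t ~ N(0, t), P(B_t ≥ 3.72) = 1 − Φ(3.72/√t) = 1 − Φ(3.72/√9.36) = 1 − Φ(1.2159) ≈ 0.11201. Doubling: P(τ_{3.72} ≤ 9.36) ≈ 2 · 0.11201 = 0.22402 ≈ 0.2240.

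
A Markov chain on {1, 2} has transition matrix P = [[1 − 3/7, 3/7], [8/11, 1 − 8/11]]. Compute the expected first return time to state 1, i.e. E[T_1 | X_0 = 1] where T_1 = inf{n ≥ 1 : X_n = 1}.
E[T_1 | X_0 = 1] = 1/π_1 = 89/56

For an irreducible recurrent Markov chain with stationary distribution π, E[T_i | X_0 = i] = 1/π_i (Kac's formula). Here π_1 = (8/11)/(3/7 + 8/11) = (8/11)/(89/77) = 56/89, so E[T_1 | X_0 = 1] = 1/π_1 = (3/7 + 8/11)/(8/11) = (89/77)/(8/11) = 89/56.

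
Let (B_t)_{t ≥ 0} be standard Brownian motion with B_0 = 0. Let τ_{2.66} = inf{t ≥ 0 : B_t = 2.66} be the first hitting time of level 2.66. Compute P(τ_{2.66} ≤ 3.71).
P(τ_{2.66} ≤ 3.71) = 2(1 − Φ(2.66/√3.71)) = 2(1 − Φ(1.3810)) ≈ 0.1673

By the reflection principle for standard BM, P(τ_b ≤ t) = 2 · P(B_t ≥ b). Since B_t ~ N(0, t), P(B_t ≥ 2.66) = 1 − Φ(2.66/√t) = 1 − Φ(2.66/√3.71) = 1 − Φ(1.3810) ≈ 0.08364. Doubling: P(τ_{2.66} ≤ 3.71) ≈ 2 · 0.08364 = 0.16728 ≈ 0.1673.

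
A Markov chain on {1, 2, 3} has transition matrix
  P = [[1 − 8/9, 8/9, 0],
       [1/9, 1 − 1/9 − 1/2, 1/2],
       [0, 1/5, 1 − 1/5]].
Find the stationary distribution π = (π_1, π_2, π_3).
π = (1/29, 8/29, 20/29)

This is a birth-death chain on three states, which satisfies detailed balance: π_1 · P_{12} = π_2 · P_{21} and π_2 · P_{23} = π_3 · P_{32}.
From π_1 · 8/9 = π_2 · 1/9: π_2/π_1 = (8/9)/(1/9) = 8.
From π_2 · 1/2 = π_3 · 1/5: π_3/π_2 = (1/2)/(1/5) = 5/2.
Take π_1 proportional to 1; then unnormalized π = (1, 8, 20). Normalize by dividing by the sum 29:
  π = (1/29, 8/29, 20/29).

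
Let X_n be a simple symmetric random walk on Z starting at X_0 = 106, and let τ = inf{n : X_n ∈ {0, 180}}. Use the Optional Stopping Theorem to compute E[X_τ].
E[X_τ] = 106

X_n is a martingale and τ is a bounded-mean stopping time (indeed τ is finite a.s. with bounded expectation since the walk is in a bounded region). By the OST, E[X_τ] = E[X_0] = 106. Equivalently: E[X_τ] = 180 · P(hit 180 first) + 0 · P(hit 0 first) = 180 · (106/180) = 106.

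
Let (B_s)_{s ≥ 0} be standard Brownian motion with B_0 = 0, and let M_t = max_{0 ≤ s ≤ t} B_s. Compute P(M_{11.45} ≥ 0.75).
P(M_{11.45} ≥ 0.75) = 2·P(B_{11.45} ≥ 0.75) = 2(1 − Φ(0.75/√11.45)) ≈ 0.8246

By the reflection principle for Brownian motion, P(M_t ≥ a) = 2 · P(B_t ≥ a) for a ≥ 0. Since B_t ~ N(0, t), P(B_t ≥ 0.75) = 1 − Φ(0.75/√t) = 1 − Φ(0.75/√11.45) = 1 − Φ(0.2216). So
  P(M_{11.45} ≥ 0.75) = 2(1 − Φ(0.2216)) ≈ 0.8246.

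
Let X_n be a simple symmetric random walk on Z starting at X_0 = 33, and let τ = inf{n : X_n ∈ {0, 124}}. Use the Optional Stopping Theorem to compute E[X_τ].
E[X_τ] = 33

X_n is a martingale and τ is a bounded-mean stopping time (indeed τ is finite a.s. with bounded expectation since the walk is in a bounded region). By the OST, E[X_τ] = E[X_0] = 33. Equivalently: E[X_τ] = 124 · P(hit 124 first) + 0 · P(hit 0 first) = 124 · (33/124) = 33.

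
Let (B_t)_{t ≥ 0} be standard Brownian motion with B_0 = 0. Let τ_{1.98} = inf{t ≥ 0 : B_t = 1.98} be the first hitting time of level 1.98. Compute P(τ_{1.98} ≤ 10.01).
P(τ_{1.98} ≤ 10.01) = 2(1 − Φ(1.98/√10.01)) = 2(1 − Φ(0.6258)) ≈ 0.5314

By the reflection principle for standard BM, P(τ_b ≤ t) = 2 · P(B_t ≥ b). Since B_t ~ N(0, t), P(B_t ≥ 1.98) = 1 − Φ(1.98/√t) = 1 − Φ(1.98/√10.01) = 1 − Φ(0.6258) ≈ 0.26572. Doubling: P(τ_{1.98} ≤ 10.01) ≈ 2 · 0.26572 = 0.53144 ≈ 0.5314.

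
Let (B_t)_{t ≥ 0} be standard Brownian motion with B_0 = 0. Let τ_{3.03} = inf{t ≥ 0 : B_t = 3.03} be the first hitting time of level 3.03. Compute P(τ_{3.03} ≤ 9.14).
P(τ_{3.03} ≤ 9.14) = 2(1 − Φ(3.03/√9.14)) = 2(1 − Φ(1.0022)) ≈ 0.3162

By the reflection principle for standard BM, P(τ_b ≤ t) = 2 · P(B_t ≥ b). Since B_t ~ N(0, t), P(B_t ≥ 3.03) = 1 − Φ(3.03/√t) = 1 − Φ(3.03/√9.14) = 1 − Φ(1.0022) ≈ 0.15812. Doubling: P(τ_{3.03} ≤ 9.14) ≈ 2 · 0.15812 = 0.31624 ≈ 0.3162.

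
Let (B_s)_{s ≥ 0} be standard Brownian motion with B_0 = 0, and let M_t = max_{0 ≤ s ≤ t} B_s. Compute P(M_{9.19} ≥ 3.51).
P(M_{9.19} ≥ 3.51) = 2·P(B_{9.19} ≥ 3.51) = 2(1 − Φ(3.51/√9.19)) ≈ 0.2469

By the reflection principle for Brownian motion, P(M_t ≥ a) = 2 · P(B_t ≥ a) for a ≥ 0. Since B_t ~ N(0, t), P(B_t ≥ 3.51) = 1 − Φ(3.51/√t) = 1 − Φ(3.51/√9.19) = 1 − Φ(1.1578). So
  P(M_{9.19} ≥ 3.51) = 2(1 − Φ(1.1578)) ≈ 0.2469.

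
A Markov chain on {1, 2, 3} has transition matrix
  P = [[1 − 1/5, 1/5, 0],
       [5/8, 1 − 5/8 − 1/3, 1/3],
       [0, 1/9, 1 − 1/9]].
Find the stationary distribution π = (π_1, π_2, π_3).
π = (25/57, 8/57, 8/19)

This is a birth-death chain on three states, which satisfies detailed balance: π_1 · P_{12} = π_2 · P_{21} and π_2 · P_{23} = π_3 · P_{32}.
From π_1 · 1/5 = π_2 · 5/8: π_2/π_1 = (1/5)/(5/8) = 8/25.
From π_2 · 1/3 = π_3 · 1/9: π_3/π_2 = (1/3)/(1/9) = 3.
Take π_1 proportional to 1; then unnormalized π = (1, 8/25, 24/25). Normalize by dividing by the sum 57/25:
  π = (25/57, 8/57, 8/19).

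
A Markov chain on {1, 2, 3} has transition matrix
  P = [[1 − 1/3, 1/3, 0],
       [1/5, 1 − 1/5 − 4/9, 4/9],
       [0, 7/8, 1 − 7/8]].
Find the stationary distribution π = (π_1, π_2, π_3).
π = (189/664, 315/664, 20/83)

This is a birth-death chain on three states, which satisfies detailed balance: π_1 · P_{12} = π_2 · P_{21} and π_2 · P_{23} = π_3 · P_{32}.
From π_1 · 1/3 = π_2 · 1/5: π_2/π_1 = (1/3)/(1/5) = 5/3.
From π_2 · 4/9 = π_3 · 7/8: π_3/π_2 = (4/9)/(7/8) = 32/63.
Take π_1 proportional to 1; then unnormalized π = (1, 5/3, 160/189). Normalize by dividing by the sum 664/189:
  π = (189/664, 315/664, 20/83).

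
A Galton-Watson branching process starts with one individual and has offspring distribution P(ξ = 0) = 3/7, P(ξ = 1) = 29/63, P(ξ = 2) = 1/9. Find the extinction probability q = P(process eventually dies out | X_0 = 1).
q = 1

Mean offspring μ = 0·3/7 + 1·29/63 + 2·1/9 = 43/63 ≤ 1. For μ ≤ 1 with offspring not concentrated at 1, the Galton-Watson process goes extinct almost surely, so q = 1.
(Algebraic check: The pgf is f(s) = 3/7 + 29/63·s + 1/9·s². The extinction probability q is the smallest fixed point of f in [0, 1]. Setting s = f(s):
  1/9·s² + (29/63 − 1)·s + 3/7 = 0
  1/9·s² − (3/7 + 1/9)·s + 3/7 = 0
which factors as (s − 1)·(1/9·s − 3/7) = 0, giving roots s = 1 and s = (3/7)/(1/9) = 27/7. Since 27/7 ≥ 1, the smallest root in [0, 1] is s = 1.)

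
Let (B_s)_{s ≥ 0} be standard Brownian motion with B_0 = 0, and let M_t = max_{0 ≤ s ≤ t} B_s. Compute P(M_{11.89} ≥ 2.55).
P(M_{11.89} ≥ 2.55) = 2·P(B_{11.89} ≥ 2.55) = 2(1 − Φ(2.55/√11.89)) ≈ 0.4596

By the reflection principle for Brownian motion, P(M_t ≥ a) = 2 · P(B_t ≥ a) for a ≥ 0. Since B_t ~ N(0, t), P(B_t ≥ 2.55) = 1 − Φ(2.55/√t) = 1 − Φ(2.55/√11.89) = 1 − Φ(0.7395). So
  P(M_{11.89} ≥ 2.55) = 2(1 − Φ(0.7395)) ≈ 0.4596.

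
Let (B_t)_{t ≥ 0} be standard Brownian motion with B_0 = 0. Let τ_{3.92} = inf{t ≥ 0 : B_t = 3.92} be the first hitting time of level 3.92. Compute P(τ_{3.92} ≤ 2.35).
P(τ_{3.92} ≤ 2.35) = 2(1 − Φ(3.92/√2.35)) = 2(1 − Φ(2.5571)) ≈ 0.0106

By the reflection principle for standard BM, P(τ_b ≤ t) = 2 · P(B_t ≥ b). Since B_t ~ N(0, t), P(B_t ≥ 3.92) = 1 − Φ(3.92/√t) = 1 − Φ(3.92/√2.35) = 1 − Φ(2.5571) ≈ 0.00528. Doubling: P(τ_{3.92} ≤ 2.35) ≈ 2 · 0.00528 = 0.01056 ≈ 0.0106.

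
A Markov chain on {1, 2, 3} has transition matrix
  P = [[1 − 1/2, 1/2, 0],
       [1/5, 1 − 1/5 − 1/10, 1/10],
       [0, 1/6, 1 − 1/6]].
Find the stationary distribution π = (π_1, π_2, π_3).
π = (1/5, 1/2, 3/10)

This is a birth-death chain on three states, which satisfies detailed balance: π_1 · P_{12} = π_2 · P_{21} and π_2 · P_{23} = π_3 · P_{32}.
From π_1 · 1/2 = π_2 · 1/5: π_2/π_1 = (1/2)/(1/5) = 5/2.
From π_2 · 1/10 = π_3 · 1/6: π_3/π_2 = (1/10)/(1/6) = 3/5.
Take π_1 proportional to 1; then unnormalized π = (1, 5/2, 3/2). Normalize by dividing by the sum 5:
  π = (1/5, 1/2, 3/10).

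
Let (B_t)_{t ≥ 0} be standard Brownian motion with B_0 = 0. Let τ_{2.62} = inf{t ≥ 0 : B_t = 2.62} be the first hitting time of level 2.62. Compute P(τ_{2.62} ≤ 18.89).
P(τ_{2.62} ≤ 18.89) = 2(1 − Φ(2.62/√18.89)) = 2(1 − Φ(0.6028)) ≈ 0.5466

By the reflection principle for standard BM, P(τ_b ≤ t) = 2 · P(B_t ≥ b). Since B_t ~ N(0, t), P(B_t ≥ 2.62) = 1 − Φ(2.62/√t) = 1 − Φ(2.62/√18.89) = 1 − Φ(0.6028) ≈ 0.27332. Doubling: P(τ_{2.62} ≤ 18.89) ≈ 2 · 0.27332 = 0.54664 ≈ 0.5466.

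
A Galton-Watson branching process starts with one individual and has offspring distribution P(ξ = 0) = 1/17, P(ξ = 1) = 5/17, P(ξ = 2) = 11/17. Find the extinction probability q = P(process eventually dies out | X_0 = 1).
q = 1/11

The pgf is f(s) = 1/17 + 5/17·s + 11/17·s². The extinction probability q is the smallest fixed point of f in [0, 1]. Setting s = f(s):
  11/17·s² + (5/17 − 1)·s + 1/17 = 0
  11/17·s² − (1/17 + 11/17)·s + 1/17 = 0
which factors as (s − 1)·(11/17·s − 1/17) = 0, giving roots s = 1 and s = (1/17)/(11/17) = 1/11.
Mean offspring μ = 5/17 + 2·11/17 = 27/17 > 1 (supercritical), so q < 1. The extinction probability is the smaller root: q = (1/17)/(11/17) = 1/11.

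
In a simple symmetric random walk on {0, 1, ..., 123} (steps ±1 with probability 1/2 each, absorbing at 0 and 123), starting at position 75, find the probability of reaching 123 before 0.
P(hit 123 before 0) = 75/123 = 25/41

Let u_k = P(hit 123 before 0 | start at k). Then u_0 = 0, u_123 = 1, and u_k = u_{k-1}/2 + u_{k+1}/2 for 1 ≤ k ≤ 122. This harmonic recurrence is solved by u_k = k/123, giving u_75 = 75/123 = 25/41.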